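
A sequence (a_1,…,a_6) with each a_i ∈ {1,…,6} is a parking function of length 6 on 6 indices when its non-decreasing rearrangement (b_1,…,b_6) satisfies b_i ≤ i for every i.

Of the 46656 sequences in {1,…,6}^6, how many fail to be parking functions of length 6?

29849

Count = (6−6+1)·(6+1)^(6−1) = 1 · 16807 = 16807
One tuple (6,4,5,6,5,6) → sorted (4,5,5,6,6,6): b_1=4>1, not a PF.
6^6 − 16807 = 46656 − 16807 = 29849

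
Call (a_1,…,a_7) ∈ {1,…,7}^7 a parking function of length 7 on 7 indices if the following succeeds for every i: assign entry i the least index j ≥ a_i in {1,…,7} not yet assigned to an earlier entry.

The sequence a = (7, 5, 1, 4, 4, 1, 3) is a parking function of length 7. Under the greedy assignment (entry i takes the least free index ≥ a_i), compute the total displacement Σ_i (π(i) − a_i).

Σπ = 28 ({1..7} each once); Σa = 7+5+1+4+4+1+3 = 25; disp = 28−25 = 3.

3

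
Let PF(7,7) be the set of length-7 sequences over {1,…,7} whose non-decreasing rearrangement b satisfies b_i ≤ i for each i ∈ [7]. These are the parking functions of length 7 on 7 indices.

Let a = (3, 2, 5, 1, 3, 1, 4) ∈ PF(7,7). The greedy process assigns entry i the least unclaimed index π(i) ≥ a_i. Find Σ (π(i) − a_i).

Σπ = 7·8/2 = 28 (π permutes [7]); Σa = 3+2+5+1+3+1+4 = 19; disp = 28−19 = 9.

9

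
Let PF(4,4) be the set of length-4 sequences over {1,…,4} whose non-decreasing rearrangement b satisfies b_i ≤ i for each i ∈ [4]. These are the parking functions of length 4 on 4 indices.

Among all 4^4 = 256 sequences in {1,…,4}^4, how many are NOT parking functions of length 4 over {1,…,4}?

|PF| = 1·5^3 = 1·125 = 125 (Pollak)
Example (4,3,2,3) → sorted (2,3,3,4): b_1=2>1, not a PF.
4^4 − 125 = 256 − 125 = 131

131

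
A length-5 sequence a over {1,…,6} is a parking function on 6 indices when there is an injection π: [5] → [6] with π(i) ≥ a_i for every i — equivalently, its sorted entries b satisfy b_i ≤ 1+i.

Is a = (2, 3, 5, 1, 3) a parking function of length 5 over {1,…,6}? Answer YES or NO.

YES

Rearranged: b = (1, 2, 3, 3, 5).
  b_1=1 ≤ 2
  b_2=2 ≤ 3
  b_3=3 ≤ 4
  b_4=3 ≤ 5
  b_5=5 ≤ 6
All bounds hold ⇒ YES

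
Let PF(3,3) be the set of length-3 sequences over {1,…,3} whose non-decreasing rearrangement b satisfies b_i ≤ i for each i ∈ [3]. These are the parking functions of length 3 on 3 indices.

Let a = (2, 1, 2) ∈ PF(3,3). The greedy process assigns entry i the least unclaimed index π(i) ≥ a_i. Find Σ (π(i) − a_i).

Σπ = 6 ({1..3} each once); Σa = 2+1+2 = 5; disp = 6−5 = 1.

1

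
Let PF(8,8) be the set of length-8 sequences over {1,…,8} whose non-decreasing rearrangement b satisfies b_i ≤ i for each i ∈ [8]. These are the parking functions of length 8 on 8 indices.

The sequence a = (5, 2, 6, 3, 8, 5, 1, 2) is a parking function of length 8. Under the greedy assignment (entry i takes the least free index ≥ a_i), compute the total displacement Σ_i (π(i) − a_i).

Σπ = 8·9/2 = 36 (π permutes [8]); Σa = 5+2+6+3+8+5+1+2 = 32; disp = 36−32 = 4.

4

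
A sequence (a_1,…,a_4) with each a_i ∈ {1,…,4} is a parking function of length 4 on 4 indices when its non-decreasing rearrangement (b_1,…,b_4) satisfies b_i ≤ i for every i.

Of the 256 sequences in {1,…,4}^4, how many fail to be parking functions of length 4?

131

#PF = (5−4)·5^(4−1) = 1×125 = 125
Example (4,4,4,4) → sorted (4,4,4,4): b_1=4>1, not a PF.
So 256 − 125 = 131 fail.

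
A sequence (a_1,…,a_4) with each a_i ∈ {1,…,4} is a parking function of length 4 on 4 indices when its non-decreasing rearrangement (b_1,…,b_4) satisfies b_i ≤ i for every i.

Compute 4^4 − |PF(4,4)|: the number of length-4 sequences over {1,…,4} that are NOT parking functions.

|PF(4,4)| = (5−4)·5^(4−1) = 1 · 125 = 125 (Konheim–Weiss)
E.g. (2,4,4,1) → sorted (1,2,4,4): b_3=4>3, not a PF.
4^4 − 125 = 256 − 125 = 131

131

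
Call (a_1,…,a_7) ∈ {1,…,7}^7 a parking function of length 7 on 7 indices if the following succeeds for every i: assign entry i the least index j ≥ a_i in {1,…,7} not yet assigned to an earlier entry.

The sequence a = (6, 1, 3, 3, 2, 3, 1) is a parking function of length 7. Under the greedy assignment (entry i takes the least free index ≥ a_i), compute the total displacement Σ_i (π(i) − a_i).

9

Σπ = 28 ({1..7} each once); Σa = 6+1+3+3+2+3+1 = 19; disp = 28−19 = 9.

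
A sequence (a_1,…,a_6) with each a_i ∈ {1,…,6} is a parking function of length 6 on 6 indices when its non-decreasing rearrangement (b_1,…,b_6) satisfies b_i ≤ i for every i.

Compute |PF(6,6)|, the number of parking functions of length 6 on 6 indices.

16807

|PF| = 1·7^5 = 1·16807 = 16807 (Konheim–Weiss)
Check (1,1,5,6,1,1) → sorted (1,1,1,1,5,6): b_i ≤ i ∀i, a PF.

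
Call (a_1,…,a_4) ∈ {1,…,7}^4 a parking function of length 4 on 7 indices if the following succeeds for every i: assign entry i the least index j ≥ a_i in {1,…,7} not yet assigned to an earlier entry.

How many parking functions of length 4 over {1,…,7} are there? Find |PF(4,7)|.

2048

Count = 4·8^3 = 4 · 512 = 2048 (Pollak)
E.g. (6,4,2,6) → sorted (2,4,6,6): b_i ≤ 3+i ∀i, a PF.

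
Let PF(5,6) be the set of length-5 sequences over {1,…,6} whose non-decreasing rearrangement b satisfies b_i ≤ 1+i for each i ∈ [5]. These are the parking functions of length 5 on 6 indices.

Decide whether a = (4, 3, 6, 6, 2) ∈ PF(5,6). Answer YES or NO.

Sorted: b = (2, 3, 4, 6, 6).
  b_1=2 ≤ 2
  b_2=3 ≤ 3
  b_3=4 ≤ 4
  b_4=6 > 5
  fails at i=4 ⇒ NO

NO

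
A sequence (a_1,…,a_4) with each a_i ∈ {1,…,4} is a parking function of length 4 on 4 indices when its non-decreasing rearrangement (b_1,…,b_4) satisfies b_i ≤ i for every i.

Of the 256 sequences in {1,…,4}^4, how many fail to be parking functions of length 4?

131

#PF = (5−4)·5^(4−1) = 1×125 = 125 (Konheim–Weiss)
Check (4,4,4,4) → sorted (4,4,4,4): b_1=4>1, not a PF.
4^4 − 125 = 256 − 125 = 131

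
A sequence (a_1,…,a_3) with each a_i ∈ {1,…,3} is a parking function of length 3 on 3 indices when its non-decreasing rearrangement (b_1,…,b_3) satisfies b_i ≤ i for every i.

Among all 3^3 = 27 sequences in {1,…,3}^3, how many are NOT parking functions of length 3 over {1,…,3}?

|PF| = 1·4^2 = 1 · 16 = 16 (Pollak)
Example (2,2,3) → sorted (2,2,3): b_1=2>1, not a PF.
So 27 − 16 = 11 fail.

11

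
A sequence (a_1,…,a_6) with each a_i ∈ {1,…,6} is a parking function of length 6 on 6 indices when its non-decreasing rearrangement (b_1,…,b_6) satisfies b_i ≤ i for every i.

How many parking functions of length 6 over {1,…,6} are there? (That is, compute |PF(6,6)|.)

Count = 1·7^5 = 1·16807 = 16807 [KW]
Check (4,1,3,3,2,1) → sorted (1,1,2,3,3,4): b_i ≤ i ∀i, a PF.

16807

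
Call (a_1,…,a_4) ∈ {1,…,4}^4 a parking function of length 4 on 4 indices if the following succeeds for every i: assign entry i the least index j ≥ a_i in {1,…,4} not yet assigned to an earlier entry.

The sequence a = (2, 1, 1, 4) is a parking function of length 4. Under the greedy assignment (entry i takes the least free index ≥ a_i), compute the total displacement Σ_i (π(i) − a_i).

2

Σπ(i) = 1+…+4 = 10; Σa = 2+1+1+4 = 8; disp = 10−8 = 2.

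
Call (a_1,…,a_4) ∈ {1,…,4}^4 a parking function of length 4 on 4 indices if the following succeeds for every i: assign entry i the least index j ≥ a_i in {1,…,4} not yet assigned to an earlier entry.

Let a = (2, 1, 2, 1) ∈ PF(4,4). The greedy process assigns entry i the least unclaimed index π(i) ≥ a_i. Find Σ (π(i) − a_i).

Σπ = 4·5/2 = 10 (π permutes [4]); Σa = 2+1+2+1 = 6; disp = 10−6 = 4.

4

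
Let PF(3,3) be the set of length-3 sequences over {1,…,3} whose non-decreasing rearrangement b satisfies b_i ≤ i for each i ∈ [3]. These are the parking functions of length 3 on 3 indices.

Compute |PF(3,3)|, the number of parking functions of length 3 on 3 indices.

16

#PF = 1·4^2 = 1 · 16 = 16 (Konheim–Weiss)
Example (1,2,1) → sorted (1,1,2): b_i ≤ i ∀i, a PF.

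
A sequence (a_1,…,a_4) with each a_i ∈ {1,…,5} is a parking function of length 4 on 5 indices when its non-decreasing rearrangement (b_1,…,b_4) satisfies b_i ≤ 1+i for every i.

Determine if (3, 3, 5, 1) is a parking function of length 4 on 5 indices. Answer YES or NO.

YES

Rearranged: b = (1, 3, 3, 5).
  b_1=1 ≤ 2
  b_2=3 ≤ 3
  b_3=3 ≤ 4
  b_4=5 ≤ 5
All bounds hold ⇒ YES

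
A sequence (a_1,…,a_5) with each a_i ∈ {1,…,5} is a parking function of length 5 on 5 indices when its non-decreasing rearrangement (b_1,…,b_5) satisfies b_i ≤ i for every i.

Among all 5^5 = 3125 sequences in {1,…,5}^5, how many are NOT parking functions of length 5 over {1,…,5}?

1829

|PF| = 1·6^4 = 1·1296 = 1296 (Pollak)
Example (4,3,3,4,5) → sorted (3,3,4,4,5): b_1=3>1, not a PF.
5^5 − 1296 = 3125 − 1296 = 1829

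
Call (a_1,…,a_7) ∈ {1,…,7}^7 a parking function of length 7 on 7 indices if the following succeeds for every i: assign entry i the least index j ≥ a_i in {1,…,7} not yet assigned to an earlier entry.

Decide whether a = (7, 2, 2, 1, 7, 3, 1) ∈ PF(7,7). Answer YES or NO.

NO

Order a: b = (1, 1, 2, 2, 3, 7, 7).
  b_1=1 ≤ 1
  b_2=1 ≤ 2
  b_3=2 ≤ 3
  b_4=2 ≤ 4
  b_5=3 ≤ 5
  b_6=7 > 6
  fails at i=6 ⇒ NO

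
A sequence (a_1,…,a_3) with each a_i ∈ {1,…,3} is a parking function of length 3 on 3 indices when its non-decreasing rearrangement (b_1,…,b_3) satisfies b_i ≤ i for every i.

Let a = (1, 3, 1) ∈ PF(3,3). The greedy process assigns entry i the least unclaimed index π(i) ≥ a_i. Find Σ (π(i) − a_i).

Σπ = 6 ({1..3} each once); Σa = 1+3+1 = 5; disp = 6−5 = 1.

1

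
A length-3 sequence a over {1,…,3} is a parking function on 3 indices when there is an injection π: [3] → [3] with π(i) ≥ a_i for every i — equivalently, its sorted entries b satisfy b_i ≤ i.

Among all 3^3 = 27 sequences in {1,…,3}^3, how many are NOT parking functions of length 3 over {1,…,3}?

11

|PF| = 1·4^2 = 1 · 16 = 16 (Pollak)
Check (3,3,2) → sorted (2,3,3): b_1=2>1, not a PF.
3^3 − 16 = 27 − 16 = 11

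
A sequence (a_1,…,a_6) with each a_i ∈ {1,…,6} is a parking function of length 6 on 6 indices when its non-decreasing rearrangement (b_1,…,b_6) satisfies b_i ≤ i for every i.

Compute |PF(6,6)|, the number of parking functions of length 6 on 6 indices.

#PF = (7−6)·7^(6−1) = 1·16807 = 16807 [KW]
E.g. (1,2,5,6,1,2) → sorted (1,1,2,2,5,6): b_i ≤ i ∀i, a PF.

16807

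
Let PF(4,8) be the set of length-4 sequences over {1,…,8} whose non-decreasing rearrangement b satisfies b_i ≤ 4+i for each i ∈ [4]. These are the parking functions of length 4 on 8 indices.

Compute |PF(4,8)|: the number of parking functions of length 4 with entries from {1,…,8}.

3645

Count = (9−4)·9^(4−1) = 5·729 = 3645
Example (7,2,6,2) → sorted (2,2,6,7): b_i ≤ 4+i ∀i, a PF.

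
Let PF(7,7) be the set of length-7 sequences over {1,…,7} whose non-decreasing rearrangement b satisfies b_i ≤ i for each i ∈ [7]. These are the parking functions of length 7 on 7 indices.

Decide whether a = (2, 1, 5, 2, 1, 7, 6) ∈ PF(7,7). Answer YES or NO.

Order a: b = (1, 1, 2, 2, 5, 6, 7).
  b_1=1 ≤ 1
  b_2=1 ≤ 2
  b_3=2 ≤ 3
  b_4=2 ≤ 4
  b_5=5 ≤ 5
  b_6=6 ≤ 6
  b_7=7 ≤ 7
All bounds hold ⇒ YES

YES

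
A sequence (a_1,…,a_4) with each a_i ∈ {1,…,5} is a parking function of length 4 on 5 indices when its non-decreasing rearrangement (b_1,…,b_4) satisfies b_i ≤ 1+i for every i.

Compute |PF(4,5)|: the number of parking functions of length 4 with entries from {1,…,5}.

432

#PF = (5+1−4)·(5+1)^{4−1} = 2×216 = 432 (Konheim–Weiss)
One tuple (1,1,2,5) → sorted (1,1,2,5): b_i ≤ 1+i ∀i, a PF.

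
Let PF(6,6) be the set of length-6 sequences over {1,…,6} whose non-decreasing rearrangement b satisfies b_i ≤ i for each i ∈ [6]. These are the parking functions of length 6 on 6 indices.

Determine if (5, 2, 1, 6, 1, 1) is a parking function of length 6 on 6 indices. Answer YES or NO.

YES

Order a: b = (1, 1, 1, 2, 5, 6).
  b_1=1 ≤ 1
  b_2=1 ≤ 2
  b_3=1 ≤ 3
  b_4=2 ≤ 4
  b_5=5 ≤ 5
  b_6=6 ≤ 6
All bounds hold ⇒ YES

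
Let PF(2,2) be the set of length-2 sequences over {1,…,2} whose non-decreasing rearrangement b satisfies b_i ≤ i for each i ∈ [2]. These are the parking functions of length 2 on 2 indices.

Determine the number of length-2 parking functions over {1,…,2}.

3

Count = 1·3^1 = 1 · 3 = 3 (Pollak)
E.g. (1,2) → sorted (1,2): b_i ≤ i ∀i, a PF.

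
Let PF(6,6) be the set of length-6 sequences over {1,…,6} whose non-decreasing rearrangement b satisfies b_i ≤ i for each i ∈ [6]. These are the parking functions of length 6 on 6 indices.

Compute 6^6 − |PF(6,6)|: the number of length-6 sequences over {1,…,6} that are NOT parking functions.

|PF(6,6)| = (6+1−6)·(6+1)^{6−1} = 1·16807 = 16807 [KW]
One tuple (3,6,4,4,6,2) → sorted (2,3,4,4,6,6): b_1=2>1, not a PF.
6^6 − 16807 = 46656 − 16807 = 29849

29849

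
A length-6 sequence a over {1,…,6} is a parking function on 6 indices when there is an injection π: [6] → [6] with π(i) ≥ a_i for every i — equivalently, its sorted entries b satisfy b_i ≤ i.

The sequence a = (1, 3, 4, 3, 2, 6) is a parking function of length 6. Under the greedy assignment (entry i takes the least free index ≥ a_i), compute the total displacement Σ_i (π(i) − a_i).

2

Σπ = 6·7/2 = 21 (π permutes [6]); Σa = 1+3+4+3+2+6 = 19; disp = 21−19 = 2.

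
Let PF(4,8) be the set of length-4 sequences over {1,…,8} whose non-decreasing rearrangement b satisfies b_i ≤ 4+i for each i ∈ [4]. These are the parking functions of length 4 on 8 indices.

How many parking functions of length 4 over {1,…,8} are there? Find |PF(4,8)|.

3645

#PF = (8+1−4)·(8+1)^{4−1} = 5×729 = 3645 (Konheim–Weiss)
E.g. (3,2,7,5) → sorted (2,3,5,7): b_i ≤ 4+i ∀i, a PF.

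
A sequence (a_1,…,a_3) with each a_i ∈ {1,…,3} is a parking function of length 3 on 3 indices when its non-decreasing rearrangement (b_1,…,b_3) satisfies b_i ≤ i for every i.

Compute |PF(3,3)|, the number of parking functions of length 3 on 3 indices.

|PF(3,3)| = (4−3)·4^(3−1) = 1×16 = 16 (Pollak)
Check (1,1,2) → sorted (1,1,2): b_i ≤ i ∀i, a PF.

16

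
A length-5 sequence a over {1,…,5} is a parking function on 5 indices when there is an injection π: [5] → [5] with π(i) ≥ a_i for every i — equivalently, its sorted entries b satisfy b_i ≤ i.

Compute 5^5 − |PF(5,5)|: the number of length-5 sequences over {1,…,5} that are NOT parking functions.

1829

Count = 1·6^4 = 1×1296 = 1296 (Pollak)
Example (3,5,4,3,4) → sorted (3,3,4,4,5): b_1=3>1, not a PF.
5^5 − 1296 = 3125 − 1296 = 1829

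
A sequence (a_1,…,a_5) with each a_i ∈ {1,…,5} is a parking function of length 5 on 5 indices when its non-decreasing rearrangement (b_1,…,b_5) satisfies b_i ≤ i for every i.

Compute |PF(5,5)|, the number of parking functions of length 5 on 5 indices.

1296

|PF| = (6−5)·6^(5−1) = 1 · 1296 = 1296 (Konheim–Weiss)
Example (3,4,1,3,1) → sorted (1,1,3,3,4): b_i ≤ i ∀i, a PF.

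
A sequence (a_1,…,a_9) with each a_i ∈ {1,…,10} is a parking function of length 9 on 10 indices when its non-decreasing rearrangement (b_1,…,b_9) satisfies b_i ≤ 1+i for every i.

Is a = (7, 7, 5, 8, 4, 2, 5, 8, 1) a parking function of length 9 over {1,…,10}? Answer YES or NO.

Order a: b = (1, 2, 4, 5, 5, 7, 7, 8, 8).
  b_1=1 ≤ 2
  b_2=2 ≤ 3
  b_3=4 ≤ 4
  b_4=5 ≤ 5
  b_5=5 ≤ 6
  b_6=7 ≤ 7
  b_7=7 ≤ 8
  b_8=8 ≤ 9
  b_9=8 ≤ 10
All bounds hold ⇒ YES

YES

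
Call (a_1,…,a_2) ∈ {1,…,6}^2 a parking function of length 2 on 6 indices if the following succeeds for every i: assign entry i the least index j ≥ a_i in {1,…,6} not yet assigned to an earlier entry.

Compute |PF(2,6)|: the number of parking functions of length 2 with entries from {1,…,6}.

35

#PF = (6+1−2)·(6+1)^{2−1} = 5·7 = 35 (Konheim–Weiss)
E.g. (6,4) → sorted (4,6): b_i ≤ 4+i ∀i, a PF.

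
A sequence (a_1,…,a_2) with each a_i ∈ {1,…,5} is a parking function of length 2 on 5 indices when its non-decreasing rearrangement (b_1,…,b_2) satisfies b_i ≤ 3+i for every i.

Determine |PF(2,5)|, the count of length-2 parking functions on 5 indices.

|PF(2,5)| = (6−2)·6^(2−1) = 4×6 = 24 (Pollak)
One tuple (4,5) → sorted (4,5): b_i ≤ 3+i ∀i, a PF.

24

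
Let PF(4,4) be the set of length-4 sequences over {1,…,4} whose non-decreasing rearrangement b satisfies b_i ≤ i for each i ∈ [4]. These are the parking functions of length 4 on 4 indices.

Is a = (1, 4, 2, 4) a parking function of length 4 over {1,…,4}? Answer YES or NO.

Order a: b = (1, 2, 4, 4).
  b_1=1 ≤ 1
  b_2=2 ≤ 2
  b_3=4 > 3
  fails at i=3 ⇒ NO

NO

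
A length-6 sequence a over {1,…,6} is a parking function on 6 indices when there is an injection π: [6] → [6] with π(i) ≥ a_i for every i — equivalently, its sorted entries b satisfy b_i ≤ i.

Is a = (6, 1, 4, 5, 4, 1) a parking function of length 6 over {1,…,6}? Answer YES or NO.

Order a: b = (1, 1, 4, 4, 5, 6).
  b_1=1 ≤ 1
  b_2=1 ≤ 2
  b_3=4 > 3
  fails at i=3 ⇒ NO

NO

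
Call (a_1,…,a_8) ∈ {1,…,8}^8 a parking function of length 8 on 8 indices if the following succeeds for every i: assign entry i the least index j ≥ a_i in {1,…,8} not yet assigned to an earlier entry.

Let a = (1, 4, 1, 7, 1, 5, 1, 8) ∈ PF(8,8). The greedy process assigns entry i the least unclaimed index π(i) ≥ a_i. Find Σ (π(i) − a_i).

8

Σπ(i) = 1+…+8 = 36; Σa = 1+4+1+7+1+5+1+8 = 28; disp = 36−28 = 8.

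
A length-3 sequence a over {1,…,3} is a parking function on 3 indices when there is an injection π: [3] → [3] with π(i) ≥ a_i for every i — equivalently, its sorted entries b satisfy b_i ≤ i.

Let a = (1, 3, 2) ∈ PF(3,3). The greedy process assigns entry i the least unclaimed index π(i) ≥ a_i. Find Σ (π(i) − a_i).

0

Σπ(i) = 1+…+3 = 6; Σa = 1+3+2 = 6; disp = 6−6 = 0.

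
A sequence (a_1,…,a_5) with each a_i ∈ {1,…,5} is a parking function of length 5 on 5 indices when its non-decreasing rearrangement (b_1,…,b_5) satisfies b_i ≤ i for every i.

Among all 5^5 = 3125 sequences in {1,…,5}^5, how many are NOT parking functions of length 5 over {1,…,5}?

1829

#PF = (5−5+1)·(5+1)^(5−1) = 1·1296 = 1296 (Pollak)
One tuple (5,2,4,2,3) → sorted (2,2,3,4,5): b_1=2>1, not a PF.
So 3125 − 1296 = 1829 fail.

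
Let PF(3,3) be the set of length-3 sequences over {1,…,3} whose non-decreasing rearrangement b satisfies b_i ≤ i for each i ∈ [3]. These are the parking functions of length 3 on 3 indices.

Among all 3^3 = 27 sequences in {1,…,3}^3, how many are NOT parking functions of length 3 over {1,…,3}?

|PF(3,3)| = (4−3)·4^(3−1) = 1·16 = 16 [KW]
One tuple (3,2,2) → sorted (2,2,3): b_1=2>1, not a PF.
So 27 − 16 = 11 fail.

11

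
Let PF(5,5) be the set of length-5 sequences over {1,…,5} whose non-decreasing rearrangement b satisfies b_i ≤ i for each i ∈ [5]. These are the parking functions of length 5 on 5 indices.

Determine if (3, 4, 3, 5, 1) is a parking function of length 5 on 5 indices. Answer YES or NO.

Sorted: b = (1, 3, 3, 4, 5).
  b_1=1 ≤ 1
  b_2=3 > 2
  fails at i=2 ⇒ NO

NO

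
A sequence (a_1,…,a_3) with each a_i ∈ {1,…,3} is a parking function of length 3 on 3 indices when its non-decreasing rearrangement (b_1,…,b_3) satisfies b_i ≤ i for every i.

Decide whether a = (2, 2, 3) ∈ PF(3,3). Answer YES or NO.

NO

Order a: b = (2, 2, 3).
  b_1=2 > 1
  fails at i=1 ⇒ NO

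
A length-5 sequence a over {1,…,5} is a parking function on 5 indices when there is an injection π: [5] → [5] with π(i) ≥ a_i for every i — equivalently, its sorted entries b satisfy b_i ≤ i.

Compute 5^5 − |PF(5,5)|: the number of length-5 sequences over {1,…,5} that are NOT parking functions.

1829

Count = (5+1−5)·(5+1)^{5−1} = 1×1296 = 1296 (Pollak)
Example (5,5,3,2,5) → sorted (2,3,5,5,5): b_1=2>1, not a PF.
Total 3125; non-PF = 3125−1296 = 1829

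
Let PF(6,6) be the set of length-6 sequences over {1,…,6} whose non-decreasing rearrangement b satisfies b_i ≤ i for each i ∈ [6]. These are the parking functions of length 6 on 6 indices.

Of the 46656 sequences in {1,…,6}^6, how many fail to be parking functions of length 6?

|PF(6,6)| = (7−6)·7^(6−1) = 1×16807 = 16807 (Pollak)
E.g. (5,6,6,6,3,3) → sorted (3,3,5,6,6,6): b_1=3>1, not a PF.
So 46656 − 16807 = 29849 fail.

29849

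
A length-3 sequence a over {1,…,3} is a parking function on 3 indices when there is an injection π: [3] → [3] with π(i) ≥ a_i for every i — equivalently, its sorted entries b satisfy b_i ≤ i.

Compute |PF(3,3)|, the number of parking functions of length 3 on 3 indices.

|PF| = 1·4^2 = 1·16 = 16 (Pollak)
Example (1,2,1) → sorted (1,1,2): b_i ≤ i ∀i, a PF.

16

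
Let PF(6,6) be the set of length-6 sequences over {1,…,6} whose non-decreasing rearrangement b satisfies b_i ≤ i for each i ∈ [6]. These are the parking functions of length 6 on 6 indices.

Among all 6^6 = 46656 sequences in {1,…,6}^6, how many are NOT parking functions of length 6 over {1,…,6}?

29849

|PF| = (6−6+1)·(6+1)^(6−1) = 1 · 16807 = 16807 [KW]
Example (5,5,6,6,6,6) → sorted (5,5,6,6,6,6): b_1=5>1, not a PF.
Total 46656; non-PF = 46656−16807 = 29849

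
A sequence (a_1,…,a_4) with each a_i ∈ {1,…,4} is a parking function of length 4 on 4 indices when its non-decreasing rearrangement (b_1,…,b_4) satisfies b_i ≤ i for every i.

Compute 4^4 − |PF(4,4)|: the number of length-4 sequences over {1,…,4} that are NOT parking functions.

#PF = (5−4)·5^(4−1) = 1×125 = 125
One tuple (4,4,3,3) → sorted (3,3,4,4): b_1=3>1, not a PF.
4^4 − 125 = 256 − 125 = 131

131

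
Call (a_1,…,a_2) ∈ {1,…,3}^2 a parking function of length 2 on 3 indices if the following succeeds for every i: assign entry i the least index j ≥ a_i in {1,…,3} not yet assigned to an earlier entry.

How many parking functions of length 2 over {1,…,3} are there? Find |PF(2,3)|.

Count = (3−2+1)·(3+1)^(2−1) = 2 · 4 = 8 (Konheim–Weiss)
E.g. (2,3) → sorted (2,3): b_i ≤ 1+i ∀i, a PF.

8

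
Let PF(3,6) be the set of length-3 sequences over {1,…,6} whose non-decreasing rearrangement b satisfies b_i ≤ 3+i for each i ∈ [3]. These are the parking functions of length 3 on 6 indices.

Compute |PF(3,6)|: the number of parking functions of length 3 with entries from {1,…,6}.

196

|PF(3,6)| = (7−3)·7^(3−1) = 4 · 49 = 196 (Pollak)
Check (6,2,5) → sorted (2,5,6): b_i ≤ 3+i ∀i, a PF.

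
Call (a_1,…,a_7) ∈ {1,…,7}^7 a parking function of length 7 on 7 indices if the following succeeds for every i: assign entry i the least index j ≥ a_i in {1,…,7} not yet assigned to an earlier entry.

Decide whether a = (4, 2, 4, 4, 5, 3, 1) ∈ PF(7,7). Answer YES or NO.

YES

Sorted: b = (1, 2, 3, 4, 4, 4, 5).
  b_1=1 ≤ 1
  b_2=2 ≤ 2
  b_3=3 ≤ 3
  b_4=4 ≤ 4
  b_5=4 ≤ 5
  b_6=4 ≤ 6
  b_7=5 ≤ 7
All bounds hold ⇒ YES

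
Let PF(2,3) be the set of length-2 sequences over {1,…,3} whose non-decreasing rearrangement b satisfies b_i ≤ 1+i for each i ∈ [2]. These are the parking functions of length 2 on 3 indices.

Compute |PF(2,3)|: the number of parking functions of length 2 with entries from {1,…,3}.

8

|PF(2,3)| = (4−2)·4^(2−1) = 2·4 = 8 (Konheim–Weiss)
Check (2,3) → sorted (2,3): b_i ≤ 1+i ∀i, a PF.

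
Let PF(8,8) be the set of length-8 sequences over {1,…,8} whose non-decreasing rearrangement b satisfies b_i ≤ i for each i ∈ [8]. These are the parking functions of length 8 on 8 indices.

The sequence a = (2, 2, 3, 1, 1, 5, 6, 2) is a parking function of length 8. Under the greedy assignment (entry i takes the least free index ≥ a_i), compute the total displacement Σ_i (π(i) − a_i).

Σπ = 8·9/2 = 36 (π permutes [8]); Σa = 2+2+3+1+1+5+6+2 = 22; disp = 36−22 = 14.

14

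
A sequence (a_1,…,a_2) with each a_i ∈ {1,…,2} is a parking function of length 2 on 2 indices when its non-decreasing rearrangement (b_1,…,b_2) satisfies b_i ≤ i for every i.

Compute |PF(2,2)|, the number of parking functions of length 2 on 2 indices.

Count = (2+1−2)·(2+1)^{2−1} = 1·3 = 3
E.g. (1,1) → sorted (1,1): b_i ≤ i ∀i, a PF.

3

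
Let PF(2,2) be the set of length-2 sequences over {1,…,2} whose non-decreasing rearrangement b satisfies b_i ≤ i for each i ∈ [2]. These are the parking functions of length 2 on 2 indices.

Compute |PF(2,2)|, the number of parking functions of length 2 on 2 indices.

|PF(2,2)| = (2−2+1)·(2+1)^(2−1) = 1 · 3 = 3 (Konheim–Weiss)
E.g. (1,1) → sorted (1,1): b_i ≤ i ∀i, a PF.

3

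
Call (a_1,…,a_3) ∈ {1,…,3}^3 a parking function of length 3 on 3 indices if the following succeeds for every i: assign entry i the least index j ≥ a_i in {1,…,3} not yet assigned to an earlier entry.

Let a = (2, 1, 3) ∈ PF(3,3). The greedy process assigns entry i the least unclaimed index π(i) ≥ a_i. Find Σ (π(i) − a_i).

0

Σπ = 3·4/2 = 6 (π permutes [3]); Σa = 2+1+3 = 6; disp = 6−6 = 0.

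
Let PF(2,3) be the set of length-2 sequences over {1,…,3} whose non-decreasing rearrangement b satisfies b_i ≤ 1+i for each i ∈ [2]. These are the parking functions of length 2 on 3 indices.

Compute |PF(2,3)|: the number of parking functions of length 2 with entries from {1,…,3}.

8

|PF(2,3)| = 2·4^1 = 2·4 = 8 (Konheim–Weiss)
E.g. (2,1) → sorted (1,2): b_i ≤ 1+i ∀i, a PF.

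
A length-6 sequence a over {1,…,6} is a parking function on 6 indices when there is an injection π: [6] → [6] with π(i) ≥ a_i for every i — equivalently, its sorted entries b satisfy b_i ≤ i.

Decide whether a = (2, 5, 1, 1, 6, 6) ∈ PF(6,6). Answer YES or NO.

Sorted: b = (1, 1, 2, 5, 6, 6).
  b_1=1 ≤ 1
  b_2=1 ≤ 2
  b_3=2 ≤ 3
  b_4=5 > 4
  fails at i=4 ⇒ NO

NO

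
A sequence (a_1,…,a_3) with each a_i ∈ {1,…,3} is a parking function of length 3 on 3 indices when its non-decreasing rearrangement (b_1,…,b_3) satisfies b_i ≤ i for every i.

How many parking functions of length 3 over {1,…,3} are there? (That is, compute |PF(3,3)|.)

|PF(3,3)| = (3−3+1)·(3+1)^(3−1) = 1×16 = 16 (Konheim–Weiss)
Example (2,2,1) → sorted (1,2,2): b_i ≤ i ∀i, a PF.

16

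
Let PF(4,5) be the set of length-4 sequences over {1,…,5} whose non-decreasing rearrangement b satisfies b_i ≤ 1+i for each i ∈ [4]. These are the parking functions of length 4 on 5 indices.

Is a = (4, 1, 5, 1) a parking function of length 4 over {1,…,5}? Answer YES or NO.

Sorted: b = (1, 1, 4, 5).
  b_1=1 ≤ 2
  b_2=1 ≤ 3
  b_3=4 ≤ 4
  b_4=5 ≤ 5
All bounds hold ⇒ YES

YES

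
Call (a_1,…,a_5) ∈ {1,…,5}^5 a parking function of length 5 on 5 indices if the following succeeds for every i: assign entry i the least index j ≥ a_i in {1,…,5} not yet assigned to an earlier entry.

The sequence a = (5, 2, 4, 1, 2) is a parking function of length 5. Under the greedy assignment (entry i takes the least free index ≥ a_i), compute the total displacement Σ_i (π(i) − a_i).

Σπ = 15 ({1..5} each once); Σa = 5+2+4+1+2 = 14; disp = 15−14 = 1.

1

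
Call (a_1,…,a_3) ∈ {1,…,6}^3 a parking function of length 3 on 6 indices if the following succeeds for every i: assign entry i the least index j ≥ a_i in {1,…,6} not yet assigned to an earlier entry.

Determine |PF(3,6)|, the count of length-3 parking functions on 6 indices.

196

#PF = (6−3+1)·(6+1)^(3−1) = 4·49 = 196
One tuple (2,4,6) → sorted (2,4,6): b_i ≤ 3+i ∀i, a PF.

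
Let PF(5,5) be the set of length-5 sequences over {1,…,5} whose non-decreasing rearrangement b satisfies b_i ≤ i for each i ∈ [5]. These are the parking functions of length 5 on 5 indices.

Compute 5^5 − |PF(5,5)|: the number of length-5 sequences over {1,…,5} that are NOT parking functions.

1829

|PF(5,5)| = 1·6^4 = 1×1296 = 1296 (Pollak)
Check (5,2,3,5,5) → sorted (2,3,5,5,5): b_1=2>1, not a PF.
Total 3125; non-PF = 3125−1296 = 1829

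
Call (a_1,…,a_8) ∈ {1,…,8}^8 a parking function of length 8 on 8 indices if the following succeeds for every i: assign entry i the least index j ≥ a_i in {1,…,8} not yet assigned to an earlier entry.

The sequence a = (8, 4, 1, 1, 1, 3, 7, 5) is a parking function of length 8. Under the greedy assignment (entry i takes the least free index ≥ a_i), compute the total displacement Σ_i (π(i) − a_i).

Σπ = 8·9/2 = 36 (π permutes [8]); Σa = 8+4+1+1+1+3+7+5 = 30; disp = 36−30 = 6.

6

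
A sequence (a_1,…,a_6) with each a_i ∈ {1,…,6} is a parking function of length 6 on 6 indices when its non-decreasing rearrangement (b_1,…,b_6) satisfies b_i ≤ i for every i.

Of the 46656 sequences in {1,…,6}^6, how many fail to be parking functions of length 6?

Count = (6−6+1)·(6+1)^(6−1) = 1 · 16807 = 16807 (Konheim–Weiss)
Example (6,4,2,3,6,6) → sorted (2,3,4,6,6,6): b_1=2>1, not a PF.
Total 46656; non-PF = 46656−16807 = 29849

29849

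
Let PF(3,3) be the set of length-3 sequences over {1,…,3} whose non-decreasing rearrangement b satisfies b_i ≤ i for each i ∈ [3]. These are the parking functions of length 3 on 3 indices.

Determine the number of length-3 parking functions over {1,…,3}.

|PF(3,3)| = (3−3+1)·(3+1)^(3−1) = 1 · 16 = 16 (Konheim–Weiss)
E.g. (3,2,1) → sorted (1,2,3): b_i ≤ i ∀i, a PF.

16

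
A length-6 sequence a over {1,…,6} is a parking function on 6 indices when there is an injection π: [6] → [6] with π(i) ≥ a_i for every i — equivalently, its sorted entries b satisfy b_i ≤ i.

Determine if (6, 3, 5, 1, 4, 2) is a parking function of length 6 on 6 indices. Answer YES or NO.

YES

Order a: b = (1, 2, 3, 4, 5, 6).
  b_1=1 ≤ 1
  b_2=2 ≤ 2
  b_3=3 ≤ 3
  b_4=4 ≤ 4
  b_5=5 ≤ 5
  b_6=6 ≤ 6
All bounds hold ⇒ YES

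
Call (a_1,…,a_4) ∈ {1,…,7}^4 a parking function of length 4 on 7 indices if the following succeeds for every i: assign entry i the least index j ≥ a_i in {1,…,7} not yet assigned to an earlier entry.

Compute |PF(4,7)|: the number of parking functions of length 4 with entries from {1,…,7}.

Count = (7−4+1)·(7+1)^(4−1) = 4 · 512 = 2048 (Konheim–Weiss)
E.g. (4,2,1,4) → sorted (1,2,4,4): b_i ≤ 3+i ∀i, a PF.

2048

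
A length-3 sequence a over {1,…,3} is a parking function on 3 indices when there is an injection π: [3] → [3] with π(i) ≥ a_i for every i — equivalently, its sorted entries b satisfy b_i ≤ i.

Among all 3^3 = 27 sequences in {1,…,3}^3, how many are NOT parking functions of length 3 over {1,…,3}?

11

Count = 1·4^2 = 1×16 = 16 (Konheim–Weiss)
One tuple (3,2,3) → sorted (2,3,3): b_1=2>1, not a PF.
So 27 − 16 = 11 fail.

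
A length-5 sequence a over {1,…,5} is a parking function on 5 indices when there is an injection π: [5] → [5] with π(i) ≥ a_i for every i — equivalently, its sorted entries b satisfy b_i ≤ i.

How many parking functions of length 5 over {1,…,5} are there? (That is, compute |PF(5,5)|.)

1296

Count = (6−5)·6^(5−1) = 1·1296 = 1296 (Pollak)
Example (1,1,4,2,2) → sorted (1,1,2,2,4): b_i ≤ i ∀i, a PF.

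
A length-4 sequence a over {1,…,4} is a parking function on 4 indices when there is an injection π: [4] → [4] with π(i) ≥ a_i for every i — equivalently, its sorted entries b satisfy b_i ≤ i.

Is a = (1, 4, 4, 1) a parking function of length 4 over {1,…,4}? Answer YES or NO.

Rearranged: b = (1, 1, 4, 4).
  b_1=1 ≤ 1
  b_2=1 ≤ 2
  b_3=4 > 3
  fails at i=3 ⇒ NO

NO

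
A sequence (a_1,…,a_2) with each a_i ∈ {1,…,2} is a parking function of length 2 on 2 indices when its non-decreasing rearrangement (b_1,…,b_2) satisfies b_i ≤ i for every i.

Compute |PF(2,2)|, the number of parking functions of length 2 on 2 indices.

|PF| = (2+1−2)·(2+1)^{2−1} = 1×3 = 3 (Pollak)
E.g. (1,2) → sorted (1,2): b_i ≤ i ∀i, a PF.

3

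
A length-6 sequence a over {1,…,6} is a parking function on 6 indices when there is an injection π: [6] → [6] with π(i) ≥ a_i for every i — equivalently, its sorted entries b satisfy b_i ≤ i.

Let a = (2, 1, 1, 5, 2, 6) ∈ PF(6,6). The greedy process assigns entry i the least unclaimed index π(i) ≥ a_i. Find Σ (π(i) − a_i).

Σπ(i) = 1+…+6 = 21; Σa = 2+1+1+5+2+6 = 17; disp = 21−17 = 4.

4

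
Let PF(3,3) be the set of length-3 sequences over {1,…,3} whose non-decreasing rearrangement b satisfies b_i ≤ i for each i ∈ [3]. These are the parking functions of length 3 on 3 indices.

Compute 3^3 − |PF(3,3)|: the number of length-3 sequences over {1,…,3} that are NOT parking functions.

Count = 1·4^2 = 1×16 = 16
Check (3,2,3) → sorted (2,3,3): b_1=2>1, not a PF.
3^3 − 16 = 27 − 16 = 11

11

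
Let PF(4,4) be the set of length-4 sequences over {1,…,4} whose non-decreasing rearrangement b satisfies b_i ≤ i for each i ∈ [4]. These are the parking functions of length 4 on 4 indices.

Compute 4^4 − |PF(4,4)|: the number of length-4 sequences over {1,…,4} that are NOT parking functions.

#PF = (5−4)·5^(4−1) = 1×125 = 125
Example (4,4,3,4) → sorted (3,4,4,4): b_1=3>1, not a PF.
4^4 − 125 = 256 − 125 = 131

131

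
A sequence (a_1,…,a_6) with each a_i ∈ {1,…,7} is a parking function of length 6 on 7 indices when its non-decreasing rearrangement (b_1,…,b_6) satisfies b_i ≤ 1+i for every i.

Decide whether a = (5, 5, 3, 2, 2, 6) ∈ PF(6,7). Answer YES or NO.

YES

Order a: b = (2, 2, 3, 5, 5, 6).
  b_1=2 ≤ 2
  b_2=2 ≤ 3
  b_3=3 ≤ 4
  b_4=5 ≤ 5
  b_5=5 ≤ 6
  b_6=6 ≤ 7
All bounds hold ⇒ YES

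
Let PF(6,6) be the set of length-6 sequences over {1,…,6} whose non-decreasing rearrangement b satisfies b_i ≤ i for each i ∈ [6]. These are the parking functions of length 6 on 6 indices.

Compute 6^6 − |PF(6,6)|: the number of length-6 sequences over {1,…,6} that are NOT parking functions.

|PF| = (6+1−6)·(6+1)^{6−1} = 1×16807 = 16807 (Konheim–Weiss)
One tuple (2,6,6,6,1,5) → sorted (1,2,5,6,6,6): b_3=5>3, not a PF.
Total 46656; non-PF = 46656−16807 = 29849

29849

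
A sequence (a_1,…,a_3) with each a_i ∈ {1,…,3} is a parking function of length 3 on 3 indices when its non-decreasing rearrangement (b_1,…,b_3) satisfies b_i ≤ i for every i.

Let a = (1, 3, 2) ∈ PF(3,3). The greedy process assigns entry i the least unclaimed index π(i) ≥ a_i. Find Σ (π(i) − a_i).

Σπ(i) = 1+…+3 = 6; Σa = 1+3+2 = 6; disp = 6−6 = 0.

0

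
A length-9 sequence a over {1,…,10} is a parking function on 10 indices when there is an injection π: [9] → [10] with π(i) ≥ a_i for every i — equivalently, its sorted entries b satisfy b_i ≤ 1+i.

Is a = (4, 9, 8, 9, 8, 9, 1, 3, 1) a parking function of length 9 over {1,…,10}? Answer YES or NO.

Order a: b = (1, 1, 3, 4, 8, 8, 9, 9, 9).
  b_1=1 ≤ 2
  b_2=1 ≤ 3
  b_3=3 ≤ 4
  b_4=4 ≤ 5
  b_5=8 > 6
  fails at i=5 ⇒ NO

NO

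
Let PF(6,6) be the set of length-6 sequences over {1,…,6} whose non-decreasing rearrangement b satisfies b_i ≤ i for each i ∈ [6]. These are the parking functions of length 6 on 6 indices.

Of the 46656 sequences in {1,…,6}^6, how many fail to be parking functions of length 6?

Count = (6−6+1)·(6+1)^(6−1) = 1·16807 = 16807 (Konheim–Weiss)
E.g. (4,3,6,2,6,6) → sorted (2,3,4,6,6,6): b_1=2>1, not a PF.
So 46656 − 16807 = 29849 fail.

29849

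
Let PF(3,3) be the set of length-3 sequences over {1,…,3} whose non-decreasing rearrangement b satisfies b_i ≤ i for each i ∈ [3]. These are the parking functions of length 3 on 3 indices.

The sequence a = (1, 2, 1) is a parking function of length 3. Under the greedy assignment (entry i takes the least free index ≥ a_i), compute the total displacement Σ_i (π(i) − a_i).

2

Σπ(i) = 1+…+3 = 6; Σa = 1+2+1 = 4; disp = 6−4 = 2.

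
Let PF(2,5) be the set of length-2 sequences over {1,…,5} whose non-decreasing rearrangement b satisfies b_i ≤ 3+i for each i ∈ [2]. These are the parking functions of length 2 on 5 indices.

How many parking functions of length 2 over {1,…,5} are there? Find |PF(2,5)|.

|PF| = (5−2+1)·(5+1)^(2−1) = 4×6 = 24 (Pollak)
Check (1,4) → sorted (1,4): b_i ≤ 3+i ∀i, a PF.

24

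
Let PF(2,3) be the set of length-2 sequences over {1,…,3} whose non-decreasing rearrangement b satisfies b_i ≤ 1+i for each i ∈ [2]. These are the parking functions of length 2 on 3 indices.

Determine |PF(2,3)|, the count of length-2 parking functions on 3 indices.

|PF(2,3)| = 2·4^1 = 2 · 4 = 8 [KW]
E.g. (3,1) → sorted (1,3): b_i ≤ 1+i ∀i, a PF.

8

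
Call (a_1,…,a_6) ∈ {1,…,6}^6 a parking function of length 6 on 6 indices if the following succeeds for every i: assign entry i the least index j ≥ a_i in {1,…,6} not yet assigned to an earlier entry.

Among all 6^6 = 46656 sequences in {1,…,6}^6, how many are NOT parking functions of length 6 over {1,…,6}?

|PF| = (6+1−6)·(6+1)^{6−1} = 1×16807 = 16807 [KW]
Example (5,5,5,5,6,5) → sorted (5,5,5,5,5,6): b_1=5>1, not a PF.
Total 46656; non-PF = 46656−16807 = 29849

29849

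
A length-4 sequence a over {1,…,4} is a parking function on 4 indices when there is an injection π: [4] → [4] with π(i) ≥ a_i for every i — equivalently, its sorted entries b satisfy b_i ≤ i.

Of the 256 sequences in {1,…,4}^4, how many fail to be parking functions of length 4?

#PF = (5−4)·5^(4−1) = 1 · 125 = 125 (Pollak)
Check (4,4,2,4) → sorted (2,4,4,4): b_1=2>1, not a PF.
4^4 − 125 = 256 − 125 = 131

131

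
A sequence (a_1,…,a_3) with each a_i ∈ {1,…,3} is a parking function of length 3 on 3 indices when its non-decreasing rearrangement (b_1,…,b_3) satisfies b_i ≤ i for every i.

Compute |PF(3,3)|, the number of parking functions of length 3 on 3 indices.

|PF(3,3)| = (4−3)·4^(3−1) = 1·16 = 16
Check (2,1,1) → sorted (1,1,2): b_i ≤ i ∀i, a PF.

16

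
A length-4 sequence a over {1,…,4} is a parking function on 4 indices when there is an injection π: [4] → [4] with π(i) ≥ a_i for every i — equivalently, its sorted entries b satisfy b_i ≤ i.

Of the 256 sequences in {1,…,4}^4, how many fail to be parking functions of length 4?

|PF| = (4−4+1)·(4+1)^(4−1) = 1 · 125 = 125 [KW]
E.g. (3,4,4,3) → sorted (3,3,4,4): b_1=3>1, not a PF.
4^4 − 125 = 256 − 125 = 131

131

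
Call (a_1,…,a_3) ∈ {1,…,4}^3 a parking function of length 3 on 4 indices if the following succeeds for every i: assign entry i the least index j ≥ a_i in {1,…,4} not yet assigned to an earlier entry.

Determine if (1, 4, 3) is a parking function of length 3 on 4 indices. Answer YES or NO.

Sorted: b = (1, 3, 4).
  b_1=1 ≤ 2
  b_2=3 ≤ 3
  b_3=4 ≤ 4
All bounds hold ⇒ YES

YES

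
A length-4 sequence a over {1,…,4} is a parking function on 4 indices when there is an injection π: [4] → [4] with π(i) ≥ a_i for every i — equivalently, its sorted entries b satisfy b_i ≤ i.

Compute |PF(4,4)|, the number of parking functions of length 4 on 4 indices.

|PF| = (5−4)·5^(4−1) = 1×125 = 125
Check (1,4,1,3) → sorted (1,1,3,4): b_i ≤ i ∀i, a PF.

125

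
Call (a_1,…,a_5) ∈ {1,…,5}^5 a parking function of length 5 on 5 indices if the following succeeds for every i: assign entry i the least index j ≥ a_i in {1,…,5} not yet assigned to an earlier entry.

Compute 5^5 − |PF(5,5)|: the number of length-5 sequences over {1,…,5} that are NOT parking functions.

1829

#PF = 1·6^4 = 1×1296 = 1296 (Pollak)
Example (4,4,3,3,4) → sorted (3,3,4,4,4): b_1=3>1, not a PF.
5^5 − 1296 = 3125 − 1296 = 1829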